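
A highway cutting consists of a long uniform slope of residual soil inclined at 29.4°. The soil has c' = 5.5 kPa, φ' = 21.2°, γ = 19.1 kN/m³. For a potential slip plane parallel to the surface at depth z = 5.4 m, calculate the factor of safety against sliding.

For an infinite slope with a slip plane parallel to the surface (no pore pressure): FS = [c' + γz cos²β tanφ'] / [γz sinβ cosβ].
γz = 19.1·5.4 = 103.14 kN/m²
Numerator = 5.5 + 103.14·cos²29.4°·tan21.2° = 5.5 + 103.14·0.7590·0.3879 = 35.865 kPa
Denominator = 103.14·sin29.4°·cos29.4° = 103.14·0.4909·0.8712 = 44.111 kPa
FS = 35.865 / 44.111 = 0.813

FS = 0.81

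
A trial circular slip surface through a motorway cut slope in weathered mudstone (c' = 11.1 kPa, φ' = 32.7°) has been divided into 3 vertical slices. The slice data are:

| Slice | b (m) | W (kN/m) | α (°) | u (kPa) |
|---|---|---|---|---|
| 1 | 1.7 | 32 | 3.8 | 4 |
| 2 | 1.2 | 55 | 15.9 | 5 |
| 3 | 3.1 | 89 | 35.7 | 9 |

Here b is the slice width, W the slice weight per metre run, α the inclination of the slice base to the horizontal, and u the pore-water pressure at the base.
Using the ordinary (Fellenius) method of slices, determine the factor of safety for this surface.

Ordinary method of slices: FS = Σ[c'·Δl_i + (W_i cosα_i − u_i·Δl_i)·tanφ'] / Σ W_i sinα_i, with Δl_i = b_i / cosα_i.
Slice 1: Δl = 1.7/cos3.8° = 1.704 m; N'_1 = 32·cos3.8° − 4·1.704 = 25.1; c'Δl = 18.91; W sinα = 2.1
Slice 2: Δl = 1.2/cos15.9° = 1.248 m; N'_2 = 55·cos15.9° − 5·1.248 = 46.7; c'Δl = 13.85; W sinα = 15.1
Slice 3: Δl = 3.1/cos35.7° = 3.817 m; N'_3 = 89·cos35.7° − 9·3.817 = 37.9; c'Δl = 42.37; W sinα = 51.9
Σc'Δl = 75.1 kN/m; ΣN' = 109.7 kN/m; ΣW sinα = 69.1 kN/m
Resisting = 75.1 + 109.7·tan32.7° = 75.1 + 70.4 = 145.6 kN/m
FS = 145.6 / 69.1 = 2.106

FS = 2.11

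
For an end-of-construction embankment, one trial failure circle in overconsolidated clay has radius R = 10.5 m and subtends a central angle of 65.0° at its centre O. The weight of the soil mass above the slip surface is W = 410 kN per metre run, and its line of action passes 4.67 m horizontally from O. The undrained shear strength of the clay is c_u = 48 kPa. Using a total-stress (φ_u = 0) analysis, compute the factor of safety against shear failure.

FS = 3.14

Taking moments about the centre O, the resisting moment is provided by the undrained shear strength acting along the arc:
Arc length L_a = R·θ = 10.5·(65.0°·π/180) = 10.5·1.1345 = 11.91 m
M_R = c_u·L_a·R = 48·11.91·10.5 = 6003.6 kN·m/m
M_D = W·d = 410·4.67 = 1914.7 kN·m/m
FS = M_R / M_D = 6003.6 / 1914.7 = 3.136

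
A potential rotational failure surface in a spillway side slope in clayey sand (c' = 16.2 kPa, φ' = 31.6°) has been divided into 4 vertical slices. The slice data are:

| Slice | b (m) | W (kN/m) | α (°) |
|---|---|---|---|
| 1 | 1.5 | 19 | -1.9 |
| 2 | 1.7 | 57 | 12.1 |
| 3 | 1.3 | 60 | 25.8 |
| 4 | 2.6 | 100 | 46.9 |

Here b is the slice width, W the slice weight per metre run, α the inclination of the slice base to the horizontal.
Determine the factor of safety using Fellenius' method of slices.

FS = 2.34

Ordinary method of slices: FS = Σ[c'·Δl_i + (W_i cosα_i)·tanφ'] / Σ W_i sinα_i, with Δl_i = b_i / cosα_i.
Slice 1: Δl = 1.5/cos(-1.9°) = 1.501 m; N'_1 = 19·cos(-1.9°) = 19.0; c'Δl = 24.31; W sinα = -0.6
Slice 2: Δl = 1.7/cos12.1° = 1.739 m; N'_2 = 57·cos12.1° = 55.7; c'Δl = 28.17; W sinα = 11.9
Slice 3: Δl = 1.3/cos25.8° = 1.444 m; N'_3 = 60·cos25.8° = 54.0; c'Δl = 23.39; W sinα = 26.1
Slice 4: Δl = 2.6/cos46.9° = 3.805 m; N'_4 = 100·cos46.9° = 68.3; c'Δl = 61.64; W sinα = 73.0
Σc'Δl = 137.5 kN/m; ΣN' = 197.1 kN/m; ΣW sinα = 110.4 kN/m
Resisting = 137.5 + 197.1·tan31.6° = 137.5 + 121.2 = 258.8 kN/m
FS = 258.8 / 110.4 = 2.343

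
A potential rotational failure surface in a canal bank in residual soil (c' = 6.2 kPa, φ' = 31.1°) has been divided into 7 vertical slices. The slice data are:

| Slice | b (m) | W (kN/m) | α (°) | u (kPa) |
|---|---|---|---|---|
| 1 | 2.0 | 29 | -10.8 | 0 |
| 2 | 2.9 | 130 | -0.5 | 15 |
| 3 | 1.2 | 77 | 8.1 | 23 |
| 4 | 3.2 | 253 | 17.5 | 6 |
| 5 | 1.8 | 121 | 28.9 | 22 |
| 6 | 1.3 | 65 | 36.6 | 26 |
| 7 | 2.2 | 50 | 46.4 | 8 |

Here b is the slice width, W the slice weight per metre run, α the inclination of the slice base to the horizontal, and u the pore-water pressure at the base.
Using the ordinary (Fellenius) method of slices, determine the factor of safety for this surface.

Ordinary method of slices: FS = Σ[c'·Δl_i + (W_i cosα_i − u_i·Δl_i)·tanφ'] / Σ W_i sinα_i, with Δl_i = b_i / cosα_i.
Slice 1: Δl = 2.0/cos(-10.8°) = 2.036 m; N'_1 = 29·cos(-10.8°) − 0·2.036 = 28.5; c'Δl = 12.62; W sinα = -5.4
Slice 2: Δl = 2.9/cos(-0.5°) = 2.900 m; N'_2 = 130·cos(-0.5°) − 15·2.900 = 86.5; c'Δl = 17.98; W sinα = -1.1
Slice 3: Δl = 1.2/cos8.1° = 1.212 m; N'_3 = 77·cos8.1° − 23·1.212 = 48.4; c'Δl = 7.51; W sinα = 10.8
Slice 4: Δl = 3.2/cos17.5° = 3.355 m; N'_4 = 253·cos17.5° − 6·3.355 = 221.2; c'Δl = 20.80; W sinα = 76.1
Slice 5: Δl = 1.8/cos28.9° = 2.056 m; N'_5 = 121·cos28.9° − 22·2.056 = 60.7; c'Δl = 12.75; W sinα = 58.5
Slice 6: Δl = 1.3/cos36.6° = 1.619 m; N'_6 = 65·cos36.6° − 26·1.619 = 10.1; c'Δl = 10.04; W sinα = 38.8
Slice 7: Δl = 2.2/cos46.4° = 3.190 m; N'_7 = 50·cos46.4° − 8·3.190 = 9.0; c'Δl = 19.78; W sinα = 36.2
Σc'Δl = 101.5 kN/m; ΣN' = 464.2 kN/m; ΣW sinα = 213.8 kN/m
Resisting = 101.5 + 464.2·tan31.1° = 101.5 + 280.0 = 381.5 kN/m
FS = 381.5 / 213.8 = 1.785

FS = 1.78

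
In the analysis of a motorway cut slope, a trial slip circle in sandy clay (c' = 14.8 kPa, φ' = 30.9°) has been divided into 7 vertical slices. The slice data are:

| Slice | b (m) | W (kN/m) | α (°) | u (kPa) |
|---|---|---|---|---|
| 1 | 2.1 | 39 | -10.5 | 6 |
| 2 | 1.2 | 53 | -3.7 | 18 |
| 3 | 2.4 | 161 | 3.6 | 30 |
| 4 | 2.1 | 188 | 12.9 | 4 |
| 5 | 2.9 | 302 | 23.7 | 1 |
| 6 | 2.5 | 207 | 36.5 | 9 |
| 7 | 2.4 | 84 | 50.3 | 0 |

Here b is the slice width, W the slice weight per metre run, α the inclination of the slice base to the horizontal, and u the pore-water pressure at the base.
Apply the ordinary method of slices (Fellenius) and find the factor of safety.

FS = 2.10

Ordinary method of slices: FS = Σ[c'·Δl_i + (W_i cosα_i − u_i·Δl_i)·tanφ'] / Σ W_i sinα_i, with Δl_i = b_i / cosα_i.
Slice 1: Δl = 2.1/cos(-10.5°) = 2.136 m; N'_1 = 39·cos(-10.5°) − 6·2.136 = 25.5; c'Δl = 31.61; W sinα = -7.1
Slice 2: Δl = 1.2/cos(-3.7°) = 1.203 m; N'_2 = 53·cos(-3.7°) − 18·1.203 = 31.2; c'Δl = 17.80; W sinα = -3.4
Slice 3: Δl = 2.4/cos3.6° = 2.405 m; N'_3 = 161·cos3.6° − 30·2.405 = 88.5; c'Δl = 35.59; W sinα = 10.1
Slice 4: Δl = 2.1/cos12.9° = 2.154 m; N'_4 = 188·cos12.9° − 4·2.154 = 174.6; c'Δl = 31.88; W sinα = 42.0
Slice 5: Δl = 2.9/cos23.7° = 3.167 m; N'_5 = 302·cos23.7° − 1·3.167 = 273.4; c'Δl = 46.87; W sinα = 121.4
Slice 6: Δl = 2.5/cos36.5° = 3.110 m; N'_6 = 207·cos36.5° − 9·3.110 = 138.4; c'Δl = 46.03; W sinα = 123.1
Slice 7: Δl = 2.4/cos50.3° = 3.757 m; N'_7 = 84·cos50.3° − 0·3.757 = 53.7; c'Δl = 55.61; W sinα = 64.6
Σc'Δl = 265.4 kN/m; ΣN' = 785.4 kN/m; ΣW sinα = 350.7 kN/m
Resisting = 265.4 + 785.4·tan30.9° = 265.4 + 470.0 = 735.4 kN/m
FS = 735.4 / 350.7 = 2.097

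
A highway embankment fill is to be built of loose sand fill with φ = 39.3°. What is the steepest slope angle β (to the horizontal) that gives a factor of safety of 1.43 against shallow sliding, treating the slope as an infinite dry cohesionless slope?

For an infinite dry cohesionless slope FS = tanφ/tanβ, so tanβ = tanφ / FS.
tanβ = tan39.3° / 1.43 = 0.8185 / 1.43 = 0.5724
β = arctan(0.5724) = 29.79°

β = 29.8°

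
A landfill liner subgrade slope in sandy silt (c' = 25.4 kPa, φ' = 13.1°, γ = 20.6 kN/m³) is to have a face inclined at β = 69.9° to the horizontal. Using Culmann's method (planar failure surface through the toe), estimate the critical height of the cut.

Culmann's analysis gives the critical failure plane at α_cr = (β + φ')/2 = (69.9 + 13.1)/2 = 41.5°, and the critical height
H_c = (4c'/γ) · sinβ cosφ' / [1 − cos(β − φ')]
    = (4·25.4/20.6) · sin69.9°·cos13.1° / [1 − cos(56.8°)]
    = 4.932 · 0.9391·0.9740 / [1 − 0.5476]
    = 4.932 · 0.9147 / 0.4524
    = 9.97 m

H_c = 9.97 m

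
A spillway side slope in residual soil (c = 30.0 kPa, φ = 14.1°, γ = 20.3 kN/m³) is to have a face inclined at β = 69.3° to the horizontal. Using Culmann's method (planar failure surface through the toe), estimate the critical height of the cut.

H_c = 12.49 m

Culmann's analysis gives the critical failure plane at α_cr = (β + φ)/2 = (69.3 + 14.1)/2 = 41.7°, and the critical height
H_c = (4c/γ) · sinβ cosφ / [1 − cos(β − φ)]
    = (4·30.0/20.3) · sin69.3°·cos14.1° / [1 − cos(55.2°)]
    = 5.911 · 0.9354·0.9699 / [1 − 0.5707]
    = 5.911 · 0.9073 / 0.4293
    = 12.49 m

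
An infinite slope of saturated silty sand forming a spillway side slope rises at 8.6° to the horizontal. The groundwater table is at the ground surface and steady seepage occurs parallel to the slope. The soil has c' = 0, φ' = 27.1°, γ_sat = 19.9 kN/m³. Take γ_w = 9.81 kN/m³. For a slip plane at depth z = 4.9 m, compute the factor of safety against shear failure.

With seepage parallel to the slope and the water table at the surface, the effective normal stress on the slip plane uses the buoyant unit weight γ' = γ_sat − γ_w while the driving shear stress uses γ_sat:
FS = [c' + γ' z cos²β tanφ'] / [γ_sat z sinβ cosβ]
(For c' = 0 this reduces to FS = (γ'/γ_sat)·tanφ'/tanβ.)
γ' = 19.9 − 9.81 = 10.09 kN/m³
Numerator = 0.0 + 10.09·4.9·cos²8.6°·tan27.1° = 0.0 + 10.09·4.9·0.9776·0.5117 = 24.735 kPa
Denominator = 19.9·4.9·sin8.6°·cos8.6° = 19.9·4.9·0.1495·0.9888 = 14.417 kPa
FS = 24.735 / 14.417 = 1.716

FS = 1.72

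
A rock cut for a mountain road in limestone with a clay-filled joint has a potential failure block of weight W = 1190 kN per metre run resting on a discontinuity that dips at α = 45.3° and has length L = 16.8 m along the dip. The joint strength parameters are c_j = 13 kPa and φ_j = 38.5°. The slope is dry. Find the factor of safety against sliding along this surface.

FS = 1.05

Resolving the block weight along and normal to the plane and applying the Mohr–Coulomb strength on the joint:
N' = W cosα = 1190·cos45.3° = 837.0 kN/m
Driving force T = W sinα = 1190·sin45.3° = 845.9 kN/m
Resisting force R = c_j·L + N'·tanφ_j = 13·16.8 + 837.0·tan38.5° = 218.4 + 665.8 = 884.2 kN/m
FS = R / T = 884.2 / 845.9 = 1.045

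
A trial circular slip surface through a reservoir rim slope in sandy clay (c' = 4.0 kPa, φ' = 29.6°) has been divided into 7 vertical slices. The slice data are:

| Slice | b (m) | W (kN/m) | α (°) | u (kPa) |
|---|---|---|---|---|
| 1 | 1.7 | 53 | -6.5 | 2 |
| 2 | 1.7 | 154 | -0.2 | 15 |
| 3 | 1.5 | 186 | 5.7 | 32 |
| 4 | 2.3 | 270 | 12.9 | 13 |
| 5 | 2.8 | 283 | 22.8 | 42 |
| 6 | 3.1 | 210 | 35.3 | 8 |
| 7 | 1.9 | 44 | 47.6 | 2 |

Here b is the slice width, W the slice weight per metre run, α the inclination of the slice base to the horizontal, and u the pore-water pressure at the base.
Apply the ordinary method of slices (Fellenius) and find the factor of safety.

FS = 1.63

Ordinary method of slices: FS = Σ[c'·Δl_i + (W_i cosα_i − u_i·Δl_i)·tanφ'] / Σ W_i sinα_i, with Δl_i = b_i / cosα_i.
Slice 1: Δl = 1.7/cos(-6.5°) = 1.711 m; N'_1 = 53·cos(-6.5°) − 2·1.711 = 49.2; c'Δl = 6.84; W sinα = -6.0
Slice 2: Δl = 1.7/cos(-0.2°) = 1.700 m; N'_2 = 154·cos(-0.2°) − 15·1.700 = 128.5; c'Δl = 6.80; W sinα = -0.5
Slice 3: Δl = 1.5/cos5.7° = 1.507 m; N'_3 = 186·cos5.7° − 32·1.507 = 136.8; c'Δl = 6.03; W sinα = 18.5
Slice 4: Δl = 2.3/cos12.9° = 2.360 m; N'_4 = 270·cos12.9° − 13·2.360 = 232.5; c'Δl = 9.44; W sinα = 60.3
Slice 5: Δl = 2.8/cos22.8° = 3.037 m; N'_5 = 283·cos22.8° − 42·3.037 = 133.3; c'Δl = 12.15; W sinα = 109.7
Slice 6: Δl = 3.1/cos35.3° = 3.798 m; N'_6 = 210·cos35.3° − 8·3.798 = 141.0; c'Δl = 15.19; W sinα = 121.4
Slice 7: Δl = 1.9/cos47.6° = 2.818 m; N'_7 = 44·cos47.6° − 2·2.818 = 24.0; c'Δl = 11.27; W sinα = 32.5
Σc'Δl = 67.7 kN/m; ΣN' = 845.4 kN/m; ΣW sinα = 335.7 kN/m
Resisting = 67.7 + 845.4·tan29.6° = 67.7 + 480.3 = 548.0 kN/m
FS = 548.0 / 335.7 = 1.632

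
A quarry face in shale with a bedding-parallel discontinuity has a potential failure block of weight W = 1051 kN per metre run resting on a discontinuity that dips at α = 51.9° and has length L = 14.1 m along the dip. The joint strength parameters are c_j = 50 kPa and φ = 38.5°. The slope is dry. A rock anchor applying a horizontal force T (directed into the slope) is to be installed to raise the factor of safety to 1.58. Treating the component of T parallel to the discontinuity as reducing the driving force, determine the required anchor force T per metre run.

T = 54 kN/m

Resolving forces along and normal to the sliding plane, with the horizontal anchor force T adding T·sinα to the effective normal force and T·cosα acting up the plane against the driving force:
FS = [c_jL + (W cosα + T sinα) tanφ] / [W sinα − T cosα]
Without the anchor: N' = 648.5 kN/m, driving T_d = 827.1 kN/m, resisting R = 50·14.1 + 648.5·tan38.5° = 1220.8 kN/m, FS = 1.48.
Setting FS = 1.58 and solving for T:
1.58·(827.1 − T cos51.9°) = 1220.8 + T sin51.9°·tan38.5°
T·(sin51.9°·tan38.5° + 1.58·cos51.9°) = 1.58·827.1 − 1220.8
T·(0.7869·0.7954 + 1.58·0.6170) = 1306.8 − 1220.8 = 85.9
T·1.6009 = 85.9
T = 53.7 kN/m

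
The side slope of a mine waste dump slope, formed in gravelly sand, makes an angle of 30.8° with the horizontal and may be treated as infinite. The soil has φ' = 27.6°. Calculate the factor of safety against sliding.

FS = 0.88

For a dry cohesionless infinite slope the factor of safety is FS = tanφ' / tanβ.
FS = tan27.6° / tan30.8° = 0.5228 / 0.5961 = 0.877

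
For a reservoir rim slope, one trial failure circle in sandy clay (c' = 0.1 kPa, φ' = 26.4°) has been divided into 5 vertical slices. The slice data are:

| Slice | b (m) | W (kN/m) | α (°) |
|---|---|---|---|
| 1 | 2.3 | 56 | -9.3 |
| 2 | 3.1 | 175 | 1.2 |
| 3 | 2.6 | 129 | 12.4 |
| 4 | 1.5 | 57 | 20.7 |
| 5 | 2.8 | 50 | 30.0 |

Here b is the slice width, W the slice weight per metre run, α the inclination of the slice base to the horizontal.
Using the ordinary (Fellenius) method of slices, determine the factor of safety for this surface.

FS = 3.35

Ordinary method of slices: FS = Σ[c'·Δl_i + (W_i cosα_i)·tanφ'] / Σ W_i sinα_i, with Δl_i = b_i / cosα_i.
Slice 1: Δl = 2.3/cos(-9.3°) = 2.331 m; N'_1 = 56·cos(-9.3°) = 55.3; c'Δl = 0.23; W sinα = -9.0
Slice 2: Δl = 3.1/cos1.2° = 3.101 m; N'_2 = 175·cos1.2° = 175.0; c'Δl = 0.31; W sinα = 3.7
Slice 3: Δl = 2.6/cos12.4° = 2.662 m; N'_3 = 129·cos12.4° = 126.0; c'Δl = 0.27; W sinα = 27.7
Slice 4: Δl = 1.5/cos20.7° = 1.604 m; N'_4 = 57·cos20.7° = 53.3; c'Δl = 0.16; W sinα = 20.1
Slice 5: Δl = 2.8/cos30.0° = 3.233 m; N'_5 = 50·cos30.0° = 43.3; c'Δl = 0.32; W sinα = 25.0
Σc'Δl = 1.3 kN/m; ΣN' = 452.8 kN/m; ΣW sinα = 67.5 kN/m
Resisting = 1.3 + 452.8·tan26.4° = 1.3 + 224.8 = 226.1 kN/m
FS = 226.1 / 67.5 = 3.351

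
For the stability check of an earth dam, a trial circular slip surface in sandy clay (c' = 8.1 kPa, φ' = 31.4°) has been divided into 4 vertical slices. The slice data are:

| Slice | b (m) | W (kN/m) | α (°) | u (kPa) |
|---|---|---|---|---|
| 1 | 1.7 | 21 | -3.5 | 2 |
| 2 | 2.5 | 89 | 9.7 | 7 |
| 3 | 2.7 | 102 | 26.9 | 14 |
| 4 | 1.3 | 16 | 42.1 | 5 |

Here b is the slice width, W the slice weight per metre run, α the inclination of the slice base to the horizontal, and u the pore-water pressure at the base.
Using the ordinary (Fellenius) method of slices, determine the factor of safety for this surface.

FS = 2.24

Ordinary method of slices: FS = Σ[c'·Δl_i + (W_i cosα_i − u_i·Δl_i)·tanφ'] / Σ W_i sinα_i, with Δl_i = b_i / cosα_i.
Slice 1: Δl = 1.7/cos(-3.5°) = 1.703 m; N'_1 = 21·cos(-3.5°) − 2·1.703 = 17.6; c'Δl = 13.80; W sinα = -1.3
Slice 2: Δl = 2.5/cos9.7° = 2.536 m; N'_2 = 89·cos9.7° − 7·2.536 = 70.0; c'Δl = 20.54; W sinα = 15.0
Slice 3: Δl = 2.7/cos26.9° = 3.028 m; N'_3 = 102·cos26.9° − 14·3.028 = 48.6; c'Δl = 24.52; W sinα = 46.1
Slice 4: Δl = 1.3/cos42.1° = 1.752 m; N'_4 = 16·cos42.1° − 5·1.752 = 3.1; c'Δl = 14.19; W sinα = 10.7
Σc'Δl = 73.1 kN/m; ΣN' = 139.2 kN/m; ΣW sinα = 70.6 kN/m
Resisting = 73.1 + 139.2·tan31.4° = 73.1 + 85.0 = 158.0 kN/m
FS = 158.0 / 70.6 = 2.239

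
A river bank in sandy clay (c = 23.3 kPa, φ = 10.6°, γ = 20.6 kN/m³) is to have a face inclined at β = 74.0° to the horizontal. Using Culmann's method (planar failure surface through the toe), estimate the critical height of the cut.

H_c = 7.74 m

Culmann's analysis gives the critical failure plane at α_cr = (β + φ)/2 = (74.0 + 10.6)/2 = 42.3°, and the critical height
H_c = (4c/γ) · sinβ cosφ / [1 − cos(β − φ)]
    = (4·23.3/20.6) · sin74.0°·cos10.6° / [1 − cos(63.4°)]
    = 4.524 · 0.9613·0.9829 / [1 − 0.4478]
    = 4.524 · 0.9449 / 0.5522
    = 7.74 m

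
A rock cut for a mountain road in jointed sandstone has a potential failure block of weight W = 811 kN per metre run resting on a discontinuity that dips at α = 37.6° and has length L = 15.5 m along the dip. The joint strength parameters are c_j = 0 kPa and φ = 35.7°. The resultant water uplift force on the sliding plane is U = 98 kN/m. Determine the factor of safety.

FS = 0.79

Resolving the block weight along and normal to the plane and applying the Mohr–Coulomb strength on the joint:
N' = W cosα − U = 811·cos37.6° − 98 = 544.5 kN/m
Driving force T = W sinα = 811·sin37.6° = 494.8 kN/m
Resisting force R = c_j·L + N'·tanφ = 0·15.5 + 544.5·tan35.7° = 0.0 + 391.3 = 391.3 kN/m
FS = R / T = 391.3 / 494.8 = 0.791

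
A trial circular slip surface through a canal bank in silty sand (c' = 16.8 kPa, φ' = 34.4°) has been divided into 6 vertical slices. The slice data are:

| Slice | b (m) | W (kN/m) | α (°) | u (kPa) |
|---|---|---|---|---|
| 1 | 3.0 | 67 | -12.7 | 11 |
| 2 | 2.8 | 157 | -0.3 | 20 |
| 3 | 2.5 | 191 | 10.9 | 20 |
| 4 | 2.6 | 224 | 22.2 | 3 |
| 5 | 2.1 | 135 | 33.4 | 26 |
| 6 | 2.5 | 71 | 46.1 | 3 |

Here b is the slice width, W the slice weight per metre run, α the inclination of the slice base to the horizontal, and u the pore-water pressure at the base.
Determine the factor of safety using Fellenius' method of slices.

FS = 2.91

Ordinary method of slices: FS = Σ[c'·Δl_i + (W_i cosα_i − u_i·Δl_i)·tanφ'] / Σ W_i sinα_i, with Δl_i = b_i / cosα_i.
Slice 1: Δl = 3.0/cos(-12.7°) = 3.075 m; N'_1 = 67·cos(-12.7°) − 11·3.075 = 31.5; c'Δl = 51.66; W sinα = -14.7
Slice 2: Δl = 2.8/cos(-0.3°) = 2.800 m; N'_2 = 157·cos(-0.3°) − 20·2.800 = 101.0; c'Δl = 47.04; W sinα = -0.8
Slice 3: Δl = 2.5/cos10.9° = 2.546 m; N'_3 = 191·cos10.9° − 20·2.546 = 136.6; c'Δl = 42.77; W sinα = 36.1
Slice 4: Δl = 2.6/cos22.2° = 2.808 m; N'_4 = 224·cos22.2° − 3·2.808 = 199.0; c'Δl = 47.18; W sinα = 84.6
Slice 5: Δl = 2.1/cos33.4° = 2.515 m; N'_5 = 135·cos33.4° − 26·2.515 = 47.3; c'Δl = 42.26; W sinα = 74.3
Slice 6: Δl = 2.5/cos46.1° = 3.605 m; N'_6 = 71·cos46.1° − 3·3.605 = 38.4; c'Δl = 60.57; W sinα = 51.2
Σc'Δl = 291.5 kN/m; ΣN' = 553.9 kN/m; ΣW sinα = 230.7 kN/m
Resisting = 291.5 + 553.9·tan34.4° = 291.5 + 379.2 = 670.7 kN/m
FS = 670.7 / 230.7 = 2.908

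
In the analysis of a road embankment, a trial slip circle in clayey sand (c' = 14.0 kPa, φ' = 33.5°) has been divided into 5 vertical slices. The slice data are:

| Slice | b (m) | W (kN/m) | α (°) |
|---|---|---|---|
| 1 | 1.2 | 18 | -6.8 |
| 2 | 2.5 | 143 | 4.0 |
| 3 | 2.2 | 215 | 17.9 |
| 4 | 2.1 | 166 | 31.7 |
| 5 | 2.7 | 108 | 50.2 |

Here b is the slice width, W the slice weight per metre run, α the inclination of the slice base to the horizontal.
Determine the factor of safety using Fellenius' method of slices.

Ordinary method of slices: FS = Σ[c'·Δl_i + (W_i cosα_i)·tanφ'] / Σ W_i sinα_i, with Δl_i = b_i / cosα_i.
Slice 1: Δl = 1.2/cos(-6.8°) = 1.209 m; N'_1 = 18·cos(-6.8°) = 17.9; c'Δl = 16.92; W sinα = -2.1
Slice 2: Δl = 2.5/cos4.0° = 2.506 m; N'_2 = 143·cos4.0° = 142.7; c'Δl = 35.09; W sinα = 10.0
Slice 3: Δl = 2.2/cos17.9° = 2.312 m; N'_3 = 215·cos17.9° = 204.6; c'Δl = 32.37; W sinα = 66.1
Slice 4: Δl = 2.1/cos31.7° = 2.468 m; N'_4 = 166·cos31.7° = 141.2; c'Δl = 34.56; W sinα = 87.2
Slice 5: Δl = 2.7/cos50.2° = 4.218 m; N'_5 = 108·cos50.2° = 69.1; c'Δl = 59.05; W sinα = 83.0
Σc'Δl = 178.0 kN/m; ΣN' = 575.5 kN/m; ΣW sinα = 244.1 kN/m
Resisting = 178.0 + 575.5·tan33.5° = 178.0 + 380.9 = 558.9 kN/m
FS = 558.9 / 244.1 = 2.289

FS = 2.29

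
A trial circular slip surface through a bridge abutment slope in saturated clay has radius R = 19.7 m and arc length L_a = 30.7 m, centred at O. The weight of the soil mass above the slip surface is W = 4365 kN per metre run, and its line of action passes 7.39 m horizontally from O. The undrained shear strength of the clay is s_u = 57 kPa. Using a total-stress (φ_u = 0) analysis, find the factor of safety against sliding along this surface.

Taking moments about the centre O, the resisting moment is provided by the undrained shear strength acting along the arc:
M_R = s_u·L_a·R = 57·30.70·19.7 = 34473.0 kN·m/m
M_D = W·d = 4365·7.39 = 32257.3 kN·m/m
FS = M_R / M_D = 34473.0 / 32257.3 = 1.069

FS = 1.07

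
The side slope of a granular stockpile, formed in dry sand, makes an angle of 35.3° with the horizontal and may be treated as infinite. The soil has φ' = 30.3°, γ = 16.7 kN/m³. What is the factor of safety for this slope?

For a dry cohesionless infinite slope the factor of safety is FS = tanφ' / tanβ.
FS = tan30.3° / tan35.3° = 0.5844 / 0.7080 = 0.825

FS = 0.83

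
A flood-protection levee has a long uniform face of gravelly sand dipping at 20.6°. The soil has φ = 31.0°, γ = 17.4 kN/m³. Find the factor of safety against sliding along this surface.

For a dry cohesionless infinite slope the factor of safety is FS = tanφ / tanβ.
FS = tan31.0° / tan20.6° = 0.6009 / 0.3759 = 1.599

FS = 1.60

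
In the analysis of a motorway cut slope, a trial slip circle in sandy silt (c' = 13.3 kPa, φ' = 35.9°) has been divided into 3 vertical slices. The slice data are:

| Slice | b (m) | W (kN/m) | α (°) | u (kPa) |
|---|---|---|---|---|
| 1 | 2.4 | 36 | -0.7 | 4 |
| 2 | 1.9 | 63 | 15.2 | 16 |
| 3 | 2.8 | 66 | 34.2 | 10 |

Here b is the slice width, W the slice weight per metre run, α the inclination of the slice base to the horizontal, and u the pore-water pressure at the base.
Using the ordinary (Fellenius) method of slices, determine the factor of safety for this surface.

FS = 2.98

Ordinary method of slices: FS = Σ[c'·Δl_i + (W_i cosα_i − u_i·Δl_i)·tanφ'] / Σ W_i sinα_i, with Δl_i = b_i / cosα_i.
Slice 1: Δl = 2.4/cos(-0.7°) = 2.400 m; N'_1 = 36·cos(-0.7°) − 4·2.400 = 26.4; c'Δl = 31.92; W sinα = -0.4
Slice 2: Δl = 1.9/cos15.2° = 1.969 m; N'_2 = 63·cos15.2° − 16·1.969 = 29.3; c'Δl = 26.19; W sinα = 16.5
Slice 3: Δl = 2.8/cos34.2° = 3.385 m; N'_3 = 66·cos34.2° − 10·3.385 = 20.7; c'Δl = 45.03; W sinα = 37.1
Σc'Δl = 103.1 kN/m; ΣN' = 76.4 kN/m; ΣW sinα = 53.2 kN/m
Resisting = 103.1 + 76.4·tan35.9° = 103.1 + 55.3 = 158.5 kN/m
FS = 158.5 / 53.2 = 2.980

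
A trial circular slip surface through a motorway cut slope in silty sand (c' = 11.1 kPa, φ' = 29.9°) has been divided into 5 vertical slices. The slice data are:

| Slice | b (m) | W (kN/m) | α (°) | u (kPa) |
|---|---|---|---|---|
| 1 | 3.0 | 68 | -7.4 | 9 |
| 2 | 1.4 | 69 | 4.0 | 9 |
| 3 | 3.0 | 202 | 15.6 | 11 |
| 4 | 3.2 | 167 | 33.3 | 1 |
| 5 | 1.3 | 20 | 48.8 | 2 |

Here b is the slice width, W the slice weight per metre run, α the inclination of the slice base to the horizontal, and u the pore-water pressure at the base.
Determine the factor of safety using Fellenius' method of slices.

FS = 2.41

Ordinary method of slices: FS = Σ[c'·Δl_i + (W_i cosα_i − u_i·Δl_i)·tanφ'] / Σ W_i sinα_i, with Δl_i = b_i / cosα_i.
Slice 1: Δl = 3.0/cos(-7.4°) = 3.025 m; N'_1 = 68·cos(-7.4°) − 9·3.025 = 40.2; c'Δl = 33.58; W sinα = -8.8
Slice 2: Δl = 1.4/cos4.0° = 1.403 m; N'_2 = 69·cos4.0° − 9·1.403 = 56.2; c'Δl = 15.58; W sinα = 4.8
Slice 3: Δl = 3.0/cos15.6° = 3.115 m; N'_3 = 202·cos15.6° − 11·3.115 = 160.3; c'Δl = 34.57; W sinα = 54.3
Slice 4: Δl = 3.2/cos33.3° = 3.829 m; N'_4 = 167·cos33.3° − 1·3.829 = 135.8; c'Δl = 42.50; W sinα = 91.7
Slice 5: Δl = 1.3/cos48.8° = 1.974 m; N'_5 = 20·cos48.8° − 2·1.974 = 9.2; c'Δl = 21.91; W sinα = 15.0
Σc'Δl = 148.1 kN/m; ΣN' = 401.7 kN/m; ΣW sinα = 157.1 kN/m
Resisting = 148.1 + 401.7·tan29.9° = 148.1 + 231.0 = 379.1 kN/m
FS = 379.1 / 157.1 = 2.413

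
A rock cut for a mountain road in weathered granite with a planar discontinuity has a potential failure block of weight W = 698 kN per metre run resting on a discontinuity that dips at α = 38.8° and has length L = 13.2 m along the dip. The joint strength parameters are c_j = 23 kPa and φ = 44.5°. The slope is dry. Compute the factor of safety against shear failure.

FS = 1.92

Resolving the block weight along and normal to the plane and applying the Mohr–Coulomb strength on the joint:
N' = W cosα = 698·cos38.8° = 544.0 kN/m
Driving force T = W sinα = 698·sin38.8° = 437.4 kN/m
Resisting force R = c_j·L + N'·tanφ = 23·13.2 + 544.0·tan44.5° = 303.6 + 534.6 = 838.2 kN/m
FS = R / T = 838.2 / 437.4 = 1.916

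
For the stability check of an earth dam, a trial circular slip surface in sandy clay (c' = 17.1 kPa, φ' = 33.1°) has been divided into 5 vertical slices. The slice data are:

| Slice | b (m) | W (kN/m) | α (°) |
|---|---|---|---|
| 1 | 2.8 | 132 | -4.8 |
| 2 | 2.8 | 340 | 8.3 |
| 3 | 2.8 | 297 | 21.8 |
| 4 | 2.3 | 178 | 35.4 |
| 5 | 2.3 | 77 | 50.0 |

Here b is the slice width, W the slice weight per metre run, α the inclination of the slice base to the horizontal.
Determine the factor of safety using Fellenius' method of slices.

Ordinary method of slices: FS = Σ[c'·Δl_i + (W_i cosα_i)·tanφ'] / Σ W_i sinα_i, with Δl_i = b_i / cosα_i.
Slice 1: Δl = 2.8/cos(-4.8°) = 2.810 m; N'_1 = 132·cos(-4.8°) = 131.5; c'Δl = 48.05; W sinα = -11.0
Slice 2: Δl = 2.8/cos8.3° = 2.830 m; N'_2 = 340·cos8.3° = 336.4; c'Δl = 48.39; W sinα = 49.1
Slice 3: Δl = 2.8/cos21.8° = 3.016 m; N'_3 = 297·cos21.8° = 275.8; c'Δl = 51.57; W sinα = 110.3
Slice 4: Δl = 2.3/cos35.4° = 2.822 m; N'_4 = 178·cos35.4° = 145.1; c'Δl = 48.25; W sinα = 103.1
Slice 5: Δl = 2.3/cos50.0° = 3.578 m; N'_5 = 77·cos50.0° = 49.5; c'Δl = 61.19; W sinα = 59.0
Σc'Δl = 257.4 kN/m; ΣN' = 938.3 kN/m; ΣW sinα = 310.4 kN/m
Resisting = 257.4 + 938.3·tan33.1° = 257.4 + 611.7 = 869.1 kN/m
FS = 869.1 / 310.4 = 2.800

FS = 2.80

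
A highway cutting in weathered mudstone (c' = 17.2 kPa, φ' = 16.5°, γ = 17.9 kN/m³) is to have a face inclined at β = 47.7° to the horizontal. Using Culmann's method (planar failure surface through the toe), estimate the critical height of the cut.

H_c = 18.85 m

Culmann's analysis gives the critical failure plane at α_cr = (β + φ')/2 = (47.7 + 16.5)/2 = 32.1°, and the critical height
H_c = (4c'/γ) · sinβ cosφ' / [1 − cos(β − φ')]
    = (4·17.2/17.9) · sin47.7°·cos16.5° / [1 − cos(31.2°)]
    = 3.844 · 0.7396·0.9588 / [1 − 0.8554]
    = 3.844 · 0.7092 / 0.1446
    = 18.85 m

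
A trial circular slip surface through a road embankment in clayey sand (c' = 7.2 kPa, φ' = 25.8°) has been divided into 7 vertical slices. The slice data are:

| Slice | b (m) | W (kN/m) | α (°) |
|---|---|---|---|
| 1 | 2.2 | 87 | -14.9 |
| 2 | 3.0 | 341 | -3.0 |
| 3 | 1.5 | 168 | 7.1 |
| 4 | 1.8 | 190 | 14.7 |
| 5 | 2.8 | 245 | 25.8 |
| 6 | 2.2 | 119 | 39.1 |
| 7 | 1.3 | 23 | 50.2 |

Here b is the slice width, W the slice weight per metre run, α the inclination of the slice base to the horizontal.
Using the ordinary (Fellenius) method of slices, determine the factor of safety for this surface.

Ordinary method of slices: FS = Σ[c'·Δl_i + (W_i cosα_i)·tanφ'] / Σ W_i sinα_i, with Δl_i = b_i / cosα_i.
Slice 1: Δl = 2.2/cos(-14.9°) = 2.277 m; N'_1 = 87·cos(-14.9°) = 84.1; c'Δl = 16.39; W sinα = -22.4
Slice 2: Δl = 3.0/cos(-3.0°) = 3.004 m; N'_2 = 341·cos(-3.0°) = 340.5; c'Δl = 21.63; W sinα = -17.8
Slice 3: Δl = 1.5/cos7.1° = 1.512 m; N'_3 = 168·cos7.1° = 166.7; c'Δl = 10.88; W sinα = 20.8
Slice 4: Δl = 1.8/cos14.7° = 1.861 m; N'_4 = 190·cos14.7° = 183.8; c'Δl = 13.40; W sinα = 48.2
Slice 5: Δl = 2.8/cos25.8° = 3.110 m; N'_5 = 245·cos25.8° = 220.6; c'Δl = 22.39; W sinα = 106.6
Slice 6: Δl = 2.2/cos39.1° = 2.835 m; N'_6 = 119·cos39.1° = 92.3; c'Δl = 20.41; W sinα = 75.1
Slice 7: Δl = 1.3/cos50.2° = 2.031 m; N'_7 = 23·cos50.2° = 14.7; c'Δl = 14.62; W sinα = 17.7
Σc'Δl = 119.7 kN/m; ΣN' = 1102.8 kN/m; ΣW sinα = 228.1 kN/m
Resisting = 119.7 + 1102.8·tan25.8° = 119.7 + 533.1 = 652.8 kN/m
FS = 652.8 / 228.1 = 2.862

FS = 2.86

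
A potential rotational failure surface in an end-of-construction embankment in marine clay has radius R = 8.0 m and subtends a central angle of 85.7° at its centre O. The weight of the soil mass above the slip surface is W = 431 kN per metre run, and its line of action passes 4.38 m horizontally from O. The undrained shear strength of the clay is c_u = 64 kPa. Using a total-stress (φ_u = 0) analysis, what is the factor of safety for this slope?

Taking moments about the centre O, the resisting moment is provided by the undrained shear strength acting along the arc:
Arc length L_a = R·θ = 8.0·(85.7°·π/180) = 8.0·1.4957 = 11.97 m
M_R = c_u·L_a·R = 64·11.97·8.0 = 6126.6 kN·m/m
M_D = W·d = 431·4.38 = 1887.8 kN·m/m
FS = M_R / M_D = 6126.6 / 1887.8 = 3.245

FS = 3.25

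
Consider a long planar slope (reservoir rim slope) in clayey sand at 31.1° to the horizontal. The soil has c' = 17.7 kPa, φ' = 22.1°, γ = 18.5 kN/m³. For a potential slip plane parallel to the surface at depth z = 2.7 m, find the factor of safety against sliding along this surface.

FS = 1.47

For an infinite slope with a slip plane parallel to the surface (no pore pressure): FS = [c' + γz cos²β tanφ'] / [γz sinβ cosβ].
γz = 18.5·2.7 = 49.95 kN/m²
Numerator = 17.7 + 49.95·cos²31.1°·tan22.1° = 17.7 + 49.95·0.7332·0.4061 = 32.571 kPa
Denominator = 49.95·sin31.1°·cos31.1° = 49.95·0.5165·0.8563 = 22.092 kPa
FS = 32.571 / 22.092 = 1.474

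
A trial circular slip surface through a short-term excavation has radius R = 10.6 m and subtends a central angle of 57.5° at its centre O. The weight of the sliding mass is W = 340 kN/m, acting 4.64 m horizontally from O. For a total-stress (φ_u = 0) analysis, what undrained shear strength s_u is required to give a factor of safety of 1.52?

FS = s_u·L_a·R / (W·d), so s_u = FS·W·d / (L_a·R).
Arc length L_a = R·θ = 10.6·(57.5°·π/180) = 10.6·1.0036 = 10.64 m
s_u = 1.52·340·4.64 / (10.64·10.6) = 2398.0 / 112.76 = 21.27 kPa

s_u = 21.3 kPa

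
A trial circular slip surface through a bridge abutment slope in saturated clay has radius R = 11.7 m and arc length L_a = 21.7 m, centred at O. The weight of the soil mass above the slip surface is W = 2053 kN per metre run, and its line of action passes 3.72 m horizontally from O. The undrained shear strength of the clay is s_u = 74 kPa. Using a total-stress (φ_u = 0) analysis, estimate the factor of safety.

Taking moments about the centre O, the resisting moment is provided by the undrained shear strength acting along the arc:
M_R = s_u·L_a·R = 74·21.70·11.7 = 18787.9 kN·m/m
M_D = W·d = 2053·3.72 = 7637.2 kN·m/m
FS = M_R / M_D = 18787.9 / 7637.2 = 2.460

FS = 2.46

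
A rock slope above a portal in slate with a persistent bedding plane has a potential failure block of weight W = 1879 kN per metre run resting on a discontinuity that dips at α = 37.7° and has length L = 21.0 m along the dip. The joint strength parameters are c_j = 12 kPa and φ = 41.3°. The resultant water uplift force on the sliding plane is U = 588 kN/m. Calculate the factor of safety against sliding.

FS = 0.91

Resolving the block weight along and normal to the plane and applying the Mohr–Coulomb strength on the joint:
N' = W cosα − U = 1879·cos37.7° − 588 = 898.7 kN/m
Driving force T = W sinα = 1879·sin37.7° = 1149.1 kN/m
Resisting force R = c_j·L + N'·tanφ = 12·21.0 + 898.7·tan41.3° = 252.0 + 789.5 = 1041.5 kN/m
FS = R / T = 1041.5 / 1149.1 = 0.906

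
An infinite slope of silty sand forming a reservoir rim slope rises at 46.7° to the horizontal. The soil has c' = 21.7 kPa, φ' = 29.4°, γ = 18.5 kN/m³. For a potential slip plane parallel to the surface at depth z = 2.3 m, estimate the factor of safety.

For an infinite slope with a slip plane parallel to the surface (no pore pressure): FS = [c' + γz cos²β tanφ'] / [γz sinβ cosβ].
γz = 18.5·2.3 = 42.55 kN/m²
Numerator = 21.7 + 42.55·cos²46.7°·tan29.4° = 21.7 + 42.55·0.4703·0.5635 = 32.977 kPa
Denominator = 42.55·sin46.7°·cos46.7° = 42.55·0.7278·0.6858 = 21.238 kPa
FS = 32.977 / 21.238 = 1.553

FS = 1.55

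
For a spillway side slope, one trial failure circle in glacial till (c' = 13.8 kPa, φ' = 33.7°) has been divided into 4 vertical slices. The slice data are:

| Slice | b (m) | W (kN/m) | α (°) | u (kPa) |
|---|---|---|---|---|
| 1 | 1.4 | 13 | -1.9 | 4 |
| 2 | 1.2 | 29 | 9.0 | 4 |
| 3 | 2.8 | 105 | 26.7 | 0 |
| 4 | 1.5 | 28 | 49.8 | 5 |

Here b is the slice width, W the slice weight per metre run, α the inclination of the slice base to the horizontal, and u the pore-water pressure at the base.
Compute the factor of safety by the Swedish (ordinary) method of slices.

FS = 2.74

Ordinary method of slices: FS = Σ[c'·Δl_i + (W_i cosα_i − u_i·Δl_i)·tanφ'] / Σ W_i sinα_i, with Δl_i = b_i / cosα_i.
Slice 1: Δl = 1.4/cos(-1.9°) = 1.401 m; N'_1 = 13·cos(-1.9°) − 4·1.401 = 7.4; c'Δl = 19.33; W sinα = -0.4
Slice 2: Δl = 1.2/cos9.0° = 1.215 m; N'_2 = 29·cos9.0° − 4·1.215 = 23.8; c'Δl = 16.77; W sinα = 4.5
Slice 3: Δl = 2.8/cos26.7° = 3.134 m; N'_3 = 105·cos26.7° − 0·3.134 = 93.8; c'Δl = 43.25; W sinα = 47.2
Slice 4: Δl = 1.5/cos49.8° = 2.324 m; N'_4 = 28·cos49.8° − 5·2.324 = 6.5; c'Δl = 32.07; W sinα = 21.4
Σc'Δl = 111.4 kN/m; ΣN' = 131.4 kN/m; ΣW sinα = 72.7 kN/m
Resisting = 111.4 + 131.4·tan33.7° = 111.4 + 87.7 = 199.1 kN/m
FS = 199.1 / 72.7 = 2.739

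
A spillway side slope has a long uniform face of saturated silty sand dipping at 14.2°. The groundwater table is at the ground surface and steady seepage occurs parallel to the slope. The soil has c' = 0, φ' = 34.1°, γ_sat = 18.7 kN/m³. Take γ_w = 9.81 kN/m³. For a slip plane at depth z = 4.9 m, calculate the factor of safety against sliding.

FS = 1.27

With seepage parallel to the slope and the water table at the surface, the effective normal stress on the slip plane uses the buoyant unit weight γ' = γ_sat − γ_w while the driving shear stress uses γ_sat:
FS = [c' + γ' z cos²β tanφ'] / [γ_sat z sinβ cosβ]
(For c' = 0 this reduces to FS = (γ'/γ_sat)·tanφ'/tanβ.)
γ' = 18.7 − 9.81 = 8.89 kN/m³
Numerator = 0.0 + 8.89·4.9·cos²14.2°·tan34.1° = 0.0 + 8.89·4.9·0.9398·0.6771 = 27.718 kPa
Denominator = 18.7·4.9·sin14.2°·cos14.2° = 18.7·4.9·0.2453·0.9694 = 21.791 kPa
FS = 27.718 / 21.791 = 1.272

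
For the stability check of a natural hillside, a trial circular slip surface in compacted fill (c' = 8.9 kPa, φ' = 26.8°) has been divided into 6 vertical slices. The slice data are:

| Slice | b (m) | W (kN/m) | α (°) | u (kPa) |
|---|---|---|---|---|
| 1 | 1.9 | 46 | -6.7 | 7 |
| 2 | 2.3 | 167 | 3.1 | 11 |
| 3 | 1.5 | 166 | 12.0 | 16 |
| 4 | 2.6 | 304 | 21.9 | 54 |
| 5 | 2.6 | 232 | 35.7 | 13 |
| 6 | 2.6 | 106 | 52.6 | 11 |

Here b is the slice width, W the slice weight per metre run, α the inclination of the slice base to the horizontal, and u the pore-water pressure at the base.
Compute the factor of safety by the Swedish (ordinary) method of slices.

Ordinary method of slices: FS = Σ[c'·Δl_i + (W_i cosα_i − u_i·Δl_i)·tanφ'] / Σ W_i sinα_i, with Δl_i = b_i / cosα_i.
Slice 1: Δl = 1.9/cos(-6.7°) = 1.913 m; N'_1 = 46·cos(-6.7°) − 7·1.913 = 32.3; c'Δl = 17.03; W sinα = -5.4
Slice 2: Δl = 2.3/cos3.1° = 2.303 m; N'_2 = 167·cos3.1° − 11·2.303 = 141.4; c'Δl = 20.50; W sinα = 9.0
Slice 3: Δl = 1.5/cos12.0° = 1.534 m; N'_3 = 166·cos12.0° − 16·1.534 = 137.8; c'Δl = 13.65; W sinα = 34.5
Slice 4: Δl = 2.6/cos21.9° = 2.802 m; N'_4 = 304·cos21.9° − 54·2.802 = 130.7; c'Δl = 24.94; W sinα = 113.4
Slice 5: Δl = 2.6/cos35.7° = 3.202 m; N'_5 = 232·cos35.7° − 13·3.202 = 146.8; c'Δl = 28.49; W sinα = 135.4
Slice 6: Δl = 2.6/cos52.6° = 4.281 m; N'_6 = 106·cos52.6° − 11·4.281 = 17.3; c'Δl = 38.10; W sinα = 84.2
Σc'Δl = 142.7 kN/m; ΣN' = 606.4 kN/m; ΣW sinα = 371.2 kN/m
Resisting = 142.7 + 606.4·tan26.8° = 142.7 + 306.3 = 449.0 kN/m
FS = 449.0 / 371.2 = 1.210

FS = 1.21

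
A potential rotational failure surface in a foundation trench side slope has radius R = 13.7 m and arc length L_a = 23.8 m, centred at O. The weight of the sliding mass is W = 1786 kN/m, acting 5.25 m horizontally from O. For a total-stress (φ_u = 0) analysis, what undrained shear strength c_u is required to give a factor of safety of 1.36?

FS = c_u·L_a·R / (W·d), so c_u = FS·W·d / (L_a·R).
c_u = 1.36·1786·5.25 / (23.80·13.7) = 12752.0 / 326.06 = 39.11 kPa

c_u = 39.1 kPa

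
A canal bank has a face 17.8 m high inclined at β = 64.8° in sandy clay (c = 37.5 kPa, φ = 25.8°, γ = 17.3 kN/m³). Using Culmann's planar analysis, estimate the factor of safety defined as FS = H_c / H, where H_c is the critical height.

FS = 1.78

H_c = (4c/γ) · sinβ cosφ / [1 − cos(β − φ)]
    = (4·37.5/17.3) · sin64.8°·cos25.8° / [1 − cos39.0°]
    = 8.671 · 0.8146 / 0.2229 = 31.69 m
FS = H_c / H = 31.69 / 17.8 = 1.781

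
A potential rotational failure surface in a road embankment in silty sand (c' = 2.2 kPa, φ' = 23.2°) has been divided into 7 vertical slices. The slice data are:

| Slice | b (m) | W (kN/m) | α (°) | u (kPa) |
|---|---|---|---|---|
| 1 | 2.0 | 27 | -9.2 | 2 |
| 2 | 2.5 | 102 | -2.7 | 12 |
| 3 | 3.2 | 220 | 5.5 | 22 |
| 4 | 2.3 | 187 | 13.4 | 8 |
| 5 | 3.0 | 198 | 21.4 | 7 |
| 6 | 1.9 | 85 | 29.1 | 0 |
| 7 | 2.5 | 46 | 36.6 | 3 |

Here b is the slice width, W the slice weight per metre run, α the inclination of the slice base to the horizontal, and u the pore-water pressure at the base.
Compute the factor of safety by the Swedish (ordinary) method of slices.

Ordinary method of slices: FS = Σ[c'·Δl_i + (W_i cosα_i − u_i·Δl_i)·tanφ'] / Σ W_i sinα_i, with Δl_i = b_i / cosα_i.
Slice 1: Δl = 2.0/cos(-9.2°) = 2.026 m; N'_1 = 27·cos(-9.2°) − 2·2.026 = 22.6; c'Δl = 4.46; W sinα = -4.3
Slice 2: Δl = 2.5/cos(-2.7°) = 2.503 m; N'_2 = 102·cos(-2.7°) − 12·2.503 = 71.9; c'Δl = 5.51; W sinα = -4.8
Slice 3: Δl = 3.2/cos5.5° = 3.215 m; N'_3 = 220·cos5.5° − 22·3.215 = 148.3; c'Δl = 7.07; W sinα = 21.1
Slice 4: Δl = 2.3/cos13.4° = 2.364 m; N'_4 = 187·cos13.4° − 8·2.364 = 163.0; c'Δl = 5.20; W sinα = 43.3
Slice 5: Δl = 3.0/cos21.4° = 3.222 m; N'_5 = 198·cos21.4° − 7·3.222 = 161.8; c'Δl = 7.09; W sinα = 72.2
Slice 6: Δl = 1.9/cos29.1° = 2.174 m; N'_6 = 85·cos29.1° − 0·2.174 = 74.3; c'Δl = 4.78; W sinα = 41.3
Slice 7: Δl = 2.5/cos36.6° = 3.114 m; N'_7 = 46·cos36.6° − 3·3.114 = 27.6; c'Δl = 6.85; W sinα = 27.4
Σc'Δl = 41.0 kN/m; ΣN' = 669.4 kN/m; ΣW sinα = 196.3 kN/m
Resisting = 41.0 + 669.4·tan23.2° = 41.0 + 286.9 = 327.8 kN/m
FS = 327.8 / 196.3 = 1.670

FS = 1.67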